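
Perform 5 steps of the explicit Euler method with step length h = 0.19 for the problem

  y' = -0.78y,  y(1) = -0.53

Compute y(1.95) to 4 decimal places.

-0.2377

Euler: y_{n+1} = y_n + h·f(s_n, y_n).
s=1.000000, y=-0.530000: f=0.413400 → y ← -0.530000 + 0.19·0.413400 = -0.451454
s=1.190000, y=-0.451454: f=0.352134 → y ← -0.451454 + 0.19·0.352134 = -0.384549
s=1.380000, y=-0.384549: f=0.299948 → y ← -0.384549 + 0.19·0.299948 = -0.327558
s=1.570000, y=-0.327558: f=0.255496 → y ← -0.327558 + 0.19·0.255496 = -0.279014
s=1.760000, y=-0.279014: f=0.217631 → y ← -0.279014 + 0.19·0.217631 = -0.237664
y(1.95) ≈ -0.2377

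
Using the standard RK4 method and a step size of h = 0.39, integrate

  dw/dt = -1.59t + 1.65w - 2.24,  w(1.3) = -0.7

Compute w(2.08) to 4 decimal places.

RK4: k1 = f(t_n, w_n); k2 = f(t_n + h/2, w_n + (h/2)·k1); k3 = f(t_n + h/2, w_n + (h/2)·k2); k4 = f(t_n + h, w_n + h·k3); w_{n+1} = w_n + (h/6)·(k1 + 2k2 + 2k3 + k4).
t=1.300000, w=-0.700000:
  k1 = f(1.300000, -0.700000) = -5.462000
  k2 = f(1.495000, -1.765090) = -7.529449
  k3 = f(1.495000, -2.168242) = -8.194650
  k4 = f(1.690000, -3.895914) = -11.355357
  w ← -0.700000 + (0.39/6)·(k1 + 2k2 + 2k3 + k4) = -3.837261
t=1.690000, w=-3.837261:
  k1 = f(1.690000, -3.837261) = -11.258581
  k2 = f(1.885000, -6.032684) = -15.191079
  k3 = f(1.885000, -6.799521) = -16.456360
  k4 = f(2.080000, -10.255242) = -22.468349
  w ← -3.837261 + (0.39/6)·(k1 + 2k2 + 2k3 + k4) = -10.143679
w(2.08) ≈ -10.1437

-10.1437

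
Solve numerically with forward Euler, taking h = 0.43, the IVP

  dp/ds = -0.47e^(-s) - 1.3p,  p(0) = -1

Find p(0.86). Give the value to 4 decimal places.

Euler: p_{n+1} = p_n + h·f(s_n, p_n).
s=0.000000, p=-1.000000: f=0.830000 → p ← -1.000000 + 0.43·0.830000 = -0.643100
s=0.430000, p=-0.643100: f=0.530291 → p ← -0.643100 + 0.43·0.530291 = -0.415075
p(0.86) ≈ -0.4151

-0.4151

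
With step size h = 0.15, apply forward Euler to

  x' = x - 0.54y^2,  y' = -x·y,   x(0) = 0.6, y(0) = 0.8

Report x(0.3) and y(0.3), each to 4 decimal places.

0.6910, 0.6583

Euler on (x,y): x_{n+1} = x_n + h·x', y_{n+1} = y_n + h·y'.
0.000000: (0.600000, 0.800000); f=(0.254400, -0.480000) → (0.638160, 0.728000)
0.150000: (0.638160, 0.728000); f=(0.351969, -0.464580) → (0.690955, 0.658313)
(x(0.3), y(0.3)) ≈ (0.6910, 0.6583)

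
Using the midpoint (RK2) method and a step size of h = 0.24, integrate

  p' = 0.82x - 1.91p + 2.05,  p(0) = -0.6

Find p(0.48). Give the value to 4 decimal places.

0.4489

Midpoint: k1 = f(x_n, p_n); k2 = f(x_n + h/2, p_n + (h/2)·k1); p_{n+1} = p_n + h·k2.
x=0.000000, p=-0.600000:
  k1 = f(0.000000, -0.600000) = 3.196000
  k2 = f(0.120000, -0.216480) = 2.561877
  p ← -0.600000 + 0.24·2.561877 = 0.014850
x=0.240000, p=0.014850:
  k1 = f(0.240000, 0.014850) = 2.218436
  k2 = f(0.360000, 0.281063) = 1.808370
  p ← 0.014850 + 0.24·1.808370 = 0.448859
p(0.48) ≈ 0.4489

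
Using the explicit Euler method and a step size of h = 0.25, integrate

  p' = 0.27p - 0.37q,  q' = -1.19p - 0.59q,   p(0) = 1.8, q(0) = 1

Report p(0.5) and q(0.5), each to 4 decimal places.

1.9231, -0.2739

Euler on (p,q): p_{n+1} = p_n + h·p', q_{n+1} = q_n + h·q'.
0.000000: (1.800000, 1.000000); f=(0.116000, -2.732000) → (1.829000, 0.317000)
0.250000: (1.829000, 0.317000); f=(0.376540, -2.363540) → (1.923135, -0.273885)
(p(0.5), q(0.5)) ≈ (1.9231, -0.2739)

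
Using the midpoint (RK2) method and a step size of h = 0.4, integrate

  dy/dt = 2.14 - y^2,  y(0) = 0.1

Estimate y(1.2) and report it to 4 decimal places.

1.3334

Midpoint: k1 = f(t_n, y_n); k2 = f(t_n + h/2, y_n + (h/2)·k1); y_{n+1} = y_n + h·k2.
t=0.000000, y=0.100000:
  k1 = f(0.000000, 0.100000) = 2.130000
  k2 = f(0.200000, 0.526000) = 1.863324
  y ← 0.100000 + 0.4·1.863324 = 0.845330
t=0.400000, y=0.845330:
  k1 = f(0.400000, 0.845330) = 1.425418
  k2 = f(0.600000, 1.130413) = 0.862166
  y ← 0.845330 + 0.4·0.862166 = 1.190196
t=0.800000, y=1.190196:
  k1 = f(0.800000, 1.190196) = 0.723433
  k2 = f(1.000000, 1.334883) = 0.358088
  y ← 1.190196 + 0.4·0.358088 = 1.333431
y(1.2) ≈ 1.3334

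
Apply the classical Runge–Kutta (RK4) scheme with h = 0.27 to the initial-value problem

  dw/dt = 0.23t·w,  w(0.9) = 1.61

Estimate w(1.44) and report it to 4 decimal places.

1.8618

RK4: k1 = f(t_n, w_n); k2 = f(t_n + h/2, w_n + (h/2)·k1); k3 = f(t_n + h/2, w_n + (h/2)·k2); k4 = f(t_n + h, w_n + h·k3); w_{n+1} = w_n + (h/6)·(k1 + 2k2 + 2k3 + k4).
t=0.900000, w=1.610000:
  k1 = f(0.900000, 1.610000) = 0.333270
  k2 = f(1.035000, 1.654991) = 0.393971
  k3 = f(1.035000, 1.663186) = 0.395921
  k4 = f(1.170000, 1.716899) = 0.462017
  w ← 1.610000 + (0.27/6)·(k1 + 2k2 + 2k3 + k4) = 1.716878
t=1.170000, w=1.716878:
  k1 = f(1.170000, 1.716878) = 0.462012
  k2 = f(1.305000, 1.779250) = 0.534042
  k3 = f(1.305000, 1.788974) = 0.536961
  k4 = f(1.440000, 1.861858) = 0.616647
  w ← 1.716878 + (0.27/6)·(k1 + 2k2 + 2k3 + k4) = 1.861808
w(1.44) ≈ 1.8618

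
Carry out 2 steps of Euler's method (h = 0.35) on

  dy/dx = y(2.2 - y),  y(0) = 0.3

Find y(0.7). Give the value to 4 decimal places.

Euler: y_{n+1} = y_n + h·f(x_n, y_n).
x=0.000000, y=0.300000: f=0.570000 → y ← 0.300000 + 0.35·0.570000 = 0.499500
x=0.350000, y=0.499500: f=0.849400 → y ← 0.499500 + 0.35·0.849400 = 0.796790
y(0.7) ≈ 0.7968

0.7968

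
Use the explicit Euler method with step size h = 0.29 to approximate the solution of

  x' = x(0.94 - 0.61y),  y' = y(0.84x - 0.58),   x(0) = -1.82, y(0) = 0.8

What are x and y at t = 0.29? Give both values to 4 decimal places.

Euler on (x,y): x_{n+1} = x_n + h·x', y_{n+1} = y_n + h·y'.
0.000000: (-1.820000, 0.800000); f=(-0.822640, -1.687040) → (-2.058566, 0.310758)
(x(0.29), y(0.29)) ≈ (-2.0586, 0.3108)

-2.0586, 0.3108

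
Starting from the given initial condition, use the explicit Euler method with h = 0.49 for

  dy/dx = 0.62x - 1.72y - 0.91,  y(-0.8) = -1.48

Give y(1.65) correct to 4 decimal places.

-0.1439

Euler: y_{n+1} = y_n + h·f(x_n, y_n).
x=-0.800000, y=-1.480000: f=1.139600 → y ← -1.480000 + 0.49·1.139600 = -0.921596
x=-0.310000, y=-0.921596: f=0.482945 → y ← -0.921596 + 0.49·0.482945 = -0.684953
x=0.180000, y=-0.684953: f=0.379719 → y ← -0.684953 + 0.49·0.379719 = -0.498891
x=0.670000, y=-0.498891: f=0.363492 → y ← -0.498891 + 0.49·0.363492 = -0.320780
x=1.160000, y=-0.320780: f=0.360941 → y ← -0.320780 + 0.49·0.360941 = -0.143919
y(1.65) ≈ -0.1439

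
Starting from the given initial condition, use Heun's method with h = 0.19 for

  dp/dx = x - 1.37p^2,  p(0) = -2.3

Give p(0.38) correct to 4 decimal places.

Heun: k1 = f(x_n, p_n); k2 = f(x_n + h, p_n + h·k1); p_{n+1} = p_n + (h/2)·(k1 + k2).
x=0.000000, p=-2.300000:
  k1 = f(0.000000, -2.300000) = -7.247300
  k2 = f(0.190000, -3.676987) = -18.332720
  p ← -2.300000 + (0.19/2)·(-7.247300 + (-18.332720)) = -4.730102
x=0.190000, p=-4.730102:
  k1 = f(0.190000, -4.730102) = -30.462193
  k2 = f(0.380000, -10.517919) = -151.178458
  p ← -4.730102 + (0.19/2)·(-30.462193 + (-151.178458)) = -21.985964
p(0.38) ≈ -21.9860

-21.9860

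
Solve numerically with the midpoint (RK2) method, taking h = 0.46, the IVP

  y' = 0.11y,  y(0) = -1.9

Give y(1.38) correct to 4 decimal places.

Midpoint: k1 = f(t_n, y_n); k2 = f(t_n + h/2, y_n + (h/2)·k1); y_{n+1} = y_n + h·k2.
t=0.000000, y=-1.900000:
  k1 = f(0.000000, -1.900000) = -0.209000
  k2 = f(0.230000, -1.948070) = -0.214288
  y ← -1.900000 + 0.46·(-0.214288) = -1.998572
t=0.460000, y=-1.998572:
  k1 = f(0.460000, -1.998572) = -0.219843
  k2 = f(0.690000, -2.049136) = -0.225405
  y ← -1.998572 + 0.46·(-0.225405) = -2.102259
t=0.920000, y=-2.102259:
  k1 = f(0.920000, -2.102259) = -0.231248
  k2 = f(1.150000, -2.155446) = -0.237099
  y ← -2.102259 + 0.46·(-0.237099) = -2.211324
y(1.38) ≈ -2.2113

-2.2113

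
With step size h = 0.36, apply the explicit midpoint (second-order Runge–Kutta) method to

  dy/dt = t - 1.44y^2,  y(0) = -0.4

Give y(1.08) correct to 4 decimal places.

-0.0377

Midpoint: k1 = f(t_n, y_n); k2 = f(t_n + h/2, y_n + (h/2)·k1); y_{n+1} = y_n + h·k2.
t=0.000000, y=-0.400000:
  k1 = f(0.000000, -0.400000) = -0.230400
  k2 = f(0.180000, -0.441472) = -0.100652
  y ← -0.400000 + 0.36·(-0.100652) = -0.436235
t=0.360000, y=-0.436235:
  k1 = f(0.360000, -0.436235) = 0.085967
  k2 = f(0.540000, -0.420761) = 0.285063
  y ← -0.436235 + 0.36·0.285063 = -0.333612
t=0.720000, y=-0.333612:
  k1 = f(0.720000, -0.333612) = 0.559732
  k2 = f(0.900000, -0.232860) = 0.821917
  y ← -0.333612 + 0.36·0.821917 = -0.037722
y(1.08) ≈ -0.0377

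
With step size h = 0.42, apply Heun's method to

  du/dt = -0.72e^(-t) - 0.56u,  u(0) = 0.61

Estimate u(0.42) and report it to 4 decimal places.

Heun: k1 = f(t_n, u_n); k2 = f(t_n + h, u_n + h·k1); u_{n+1} = u_n + (h/2)·(k1 + k2).
t=0.000000, u=0.610000:
  k1 = f(0.000000, 0.610000) = -1.061600
  k2 = f(0.420000, 0.164128) = -0.564985
  u ← 0.610000 + (0.42/2)·(-1.061600 + (-0.564985)) = 0.268417
u(0.42) ≈ 0.2684

0.2684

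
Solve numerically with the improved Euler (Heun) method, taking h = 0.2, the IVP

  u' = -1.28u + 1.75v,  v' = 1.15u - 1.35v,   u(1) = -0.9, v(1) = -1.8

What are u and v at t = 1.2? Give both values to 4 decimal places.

Heun on (u,v): k1 = f(t_n, state_n); k2 = f(t_n + h, state_n + h·k1); state_{n+1} = state_n + (h/2)·(k1 + k2).
1.000000: (-0.900000, -1.800000)
  k1 = (-1.998000, 1.395000)
  predictor → (-1.299600, -1.521000)
  k2 = (-0.998262, 0.558810)
  → (-1.199626, -1.604619)
(u(1.2), v(1.2)) ≈ (-1.1996, -1.6046)

-1.1996, -1.6046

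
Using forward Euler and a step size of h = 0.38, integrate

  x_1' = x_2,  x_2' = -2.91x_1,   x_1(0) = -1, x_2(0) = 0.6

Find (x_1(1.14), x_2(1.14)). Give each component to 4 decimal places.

0.8488, 2.6964

Euler on (x_1,x_2): x_1_{n+1} = x_1_n + h·x_1', x_2_{n+1} = x_2_n + h·x_2'.
0.000000: (-1.000000, 0.600000); f=(0.600000, 2.910000) → (-0.772000, 1.705800)
0.380000: (-0.772000, 1.705800); f=(1.705800, 2.246520) → (-0.123796, 2.559478)
0.760000: (-0.123796, 2.559478); f=(2.559478, 0.360246) → (0.848805, 2.696371)
(x_1(1.14), x_2(1.14)) ≈ (0.8488, 2.6964)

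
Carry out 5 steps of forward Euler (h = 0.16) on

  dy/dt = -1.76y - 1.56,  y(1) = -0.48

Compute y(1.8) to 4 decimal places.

-0.8086

Euler: y_{n+1} = y_n + h·f(t_n, y_n).
t=1.000000, y=-0.480000: f=-0.715200 → y ← -0.480000 + 0.16·(-0.715200) = -0.594432
t=1.160000, y=-0.594432: f=-0.513800 → y ← -0.594432 + 0.16·(-0.513800) = -0.676640
t=1.320000, y=-0.676640: f=-0.369114 → y ← -0.676640 + 0.16·(-0.369114) = -0.735698
t=1.480000, y=-0.735698: f=-0.265171 → y ← -0.735698 + 0.16·(-0.265171) = -0.778126
t=1.640000, y=-0.778126: f=-0.190499 → y ← -0.778126 + 0.16·(-0.190499) = -0.808605
y(1.8) ≈ -0.8086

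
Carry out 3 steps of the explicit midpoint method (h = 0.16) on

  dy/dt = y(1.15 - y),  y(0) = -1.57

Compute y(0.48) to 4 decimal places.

-14.0334

Midpoint: k1 = f(t_n, y_n); k2 = f(t_n + h/2, y_n + (h/2)·k1); y_{n+1} = y_n + h·k2.
t=0.000000, y=-1.570000:
  k1 = f(0.000000, -1.570000) = -4.270400
  k2 = f(0.080000, -1.911632) = -5.852714
  y ← -1.570000 + 0.16·(-5.852714) = -2.506434
t=0.160000, y=-2.506434:
  k1 = f(0.160000, -2.506434) = -9.164612
  k2 = f(0.240000, -3.239603) = -14.220572
  y ← -2.506434 + 0.16·(-14.220572) = -4.781726
t=0.320000, y=-4.781726:
  k1 = f(0.320000, -4.781726) = -28.363885
  k2 = f(0.400000, -7.050837) = -57.822758
  y ← -4.781726 + 0.16·(-57.822758) = -14.033367
y(0.48) ≈ -14.0334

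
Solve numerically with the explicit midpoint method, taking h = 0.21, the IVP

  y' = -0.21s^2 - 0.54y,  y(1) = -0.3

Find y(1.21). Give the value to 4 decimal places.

Midpoint: k1 = f(s_n, y_n); k2 = f(s_n + h/2, y_n + (h/2)·k1); y_{n+1} = y_n + h·k2.
s=1.000000, y=-0.300000:
  k1 = f(1.000000, -0.300000) = -0.048000
  k2 = f(1.105000, -0.305040) = -0.091694
  y ← -0.300000 + 0.21·(-0.091694) = -0.319256
y(1.21) ≈ -0.3193

-0.3193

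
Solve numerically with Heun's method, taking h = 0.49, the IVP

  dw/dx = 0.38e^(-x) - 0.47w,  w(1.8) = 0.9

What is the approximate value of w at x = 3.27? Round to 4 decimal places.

0.4861

Heun: k1 = f(x_n, w_n); k2 = f(x_n + h, w_n + h·k1); w_{n+1} = w_n + (h/2)·(k1 + k2).
x=1.800000, w=0.900000:
  k1 = f(1.800000, 0.900000) = -0.360186
  k2 = f(2.290000, 0.723509) = -0.301568
  w ← 0.900000 + (0.49/2)·(-0.360186 + (-0.301568)) = 0.737870
x=2.290000, w=0.737870:
  k1 = f(2.290000, 0.737870) = -0.308318
  k2 = f(2.780000, 0.586795) = -0.252219
  w ← 0.737870 + (0.49/2)·(-0.308318 + (-0.252219)) = 0.600539
x=2.780000, w=0.600539:
  k1 = f(2.780000, 0.600539) = -0.258679
  k2 = f(3.270000, 0.473786) = -0.208237
  w ← 0.600539 + (0.49/2)·(-0.258679 + (-0.208237)) = 0.486144
w(3.27) ≈ 0.4861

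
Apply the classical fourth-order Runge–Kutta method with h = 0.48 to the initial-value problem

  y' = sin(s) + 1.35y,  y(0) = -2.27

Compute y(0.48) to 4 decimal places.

RK4: k1 = f(s_n, y_n); k2 = f(s_n + h/2, y_n + (h/2)·k1); k3 = f(s_n + h/2, y_n + (h/2)·k2); k4 = f(s_n + h, y_n + h·k3); y_{n+1} = y_n + (h/6)·(k1 + 2k2 + 2k3 + k4).
s=0.000000, y=-2.270000:
  k1 = f(0.000000, -2.270000) = -3.064500
  k2 = f(0.240000, -3.005480) = -3.819695
  k3 = f(0.240000, -3.186727) = -4.064379
  k4 = f(0.480000, -4.220902) = -5.236438
  y ← -2.270000 + (0.48/6)·(k1 + 2k2 + 2k3 + k4) = -4.195527
y(0.48) ≈ -4.1955

-4.1955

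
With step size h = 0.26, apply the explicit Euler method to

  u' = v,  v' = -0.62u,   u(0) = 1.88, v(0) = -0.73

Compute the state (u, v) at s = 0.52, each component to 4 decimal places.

Euler on (u,v): u_{n+1} = u_n + h·u', v_{n+1} = v_n + h·v'.
0.000000: (1.880000, -0.730000); f=(-0.730000, -1.165600) → (1.690200, -1.033056)
0.260000: (1.690200, -1.033056); f=(-1.033056, -1.047924) → (1.421605, -1.305516)
(u(0.52), v(0.52)) ≈ (1.4216, -1.3055)

1.4216, -1.3055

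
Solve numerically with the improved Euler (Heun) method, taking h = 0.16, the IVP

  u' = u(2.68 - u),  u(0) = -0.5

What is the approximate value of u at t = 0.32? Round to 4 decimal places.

-1.4846

Heun: k1 = f(t_n, u_n); k2 = f(t_n + h, u_n + h·k1); u_{n+1} = u_n + (h/2)·(k1 + k2).
t=0.000000, u=-0.500000:
  k1 = f(0.000000, -0.500000) = -1.590000
  k2 = f(0.160000, -0.754400) = -2.590911
  u ← -0.500000 + (0.16/2)·(-1.590000 + (-2.590911)) = -0.834473
t=0.160000, u=-0.834473:
  k1 = f(0.160000, -0.834473) = -2.932732
  k2 = f(0.320000, -1.303710) = -5.193603
  u ← -0.834473 + (0.16/2)·(-2.932732 + (-5.193603)) = -1.484580
u(0.32) ≈ -1.4846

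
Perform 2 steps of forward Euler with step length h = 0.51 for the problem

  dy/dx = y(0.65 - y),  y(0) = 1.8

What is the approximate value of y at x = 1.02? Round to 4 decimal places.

0.7085

Euler: y_{n+1} = y_n + h·f(x_n, y_n).
x=0.000000, y=1.800000: f=-2.070000 → y ← 1.800000 + 0.51·(-2.070000) = 0.744300
x=0.510000, y=0.744300: f=-0.070187 → y ← 0.744300 + 0.51·(-0.070187) = 0.708504
y(1.02) ≈ 0.7085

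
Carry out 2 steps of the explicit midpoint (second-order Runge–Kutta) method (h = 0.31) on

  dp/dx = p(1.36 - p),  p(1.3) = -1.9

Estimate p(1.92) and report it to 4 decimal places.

-53.5039

Midpoint: k1 = f(x_n, p_n); k2 = f(x_n + h/2, p_n + (h/2)·k1); p_{n+1} = p_n + h·k2.
x=1.300000, p=-1.900000:
  k1 = f(1.300000, -1.900000) = -6.194000
  k2 = f(1.455000, -2.860070) = -12.069696
  p ← -1.900000 + 0.31·(-12.069696) = -5.641606
x=1.610000, p=-5.641606:
  k1 = f(1.610000, -5.641606) = -39.500298
  k2 = f(1.765000, -11.764152) = -154.394514
  p ← -5.641606 + 0.31·(-154.394514) = -53.503905
p(1.92) ≈ -53.5039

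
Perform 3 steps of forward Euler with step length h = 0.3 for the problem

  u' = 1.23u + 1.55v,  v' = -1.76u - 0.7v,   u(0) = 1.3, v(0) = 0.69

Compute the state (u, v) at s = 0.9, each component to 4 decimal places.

3.2792, -2.4480

Euler on (u,v): u_{n+1} = u_n + h·u', v_{n+1} = v_n + h·v'.
0.000000: (1.300000, 0.690000); f=(2.668500, -2.771000) → (2.100550, -0.141300)
0.300000: (2.100550, -0.141300); f=(2.364661, -3.598058) → (2.809948, -1.220717)
0.600000: (2.809948, -1.220717); f=(1.564125, -4.091007) → (3.279186, -2.448020)
(u(0.9), v(0.9)) ≈ (3.2792, -2.4480)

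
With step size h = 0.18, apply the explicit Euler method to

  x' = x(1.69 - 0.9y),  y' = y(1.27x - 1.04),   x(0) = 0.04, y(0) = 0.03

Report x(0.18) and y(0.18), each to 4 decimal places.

Euler on (x,y): x_{n+1} = x_n + h·x', y_{n+1} = y_n + h·y'.
0.000000: (0.040000, 0.030000); f=(0.066520, -0.029676) → (0.051974, 0.024658)
(x(0.18), y(0.18)) ≈ (0.0520, 0.0247)

0.0520, 0.0247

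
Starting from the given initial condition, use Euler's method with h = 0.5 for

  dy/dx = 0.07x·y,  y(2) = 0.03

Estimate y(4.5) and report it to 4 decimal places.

Euler: y_{n+1} = y_n + h·f(x_n, y_n).
x=2.000000, y=0.030000: f=0.004200 → y ← 0.030000 + 0.5·0.004200 = 0.032100
x=2.500000, y=0.032100: f=0.005618 → y ← 0.032100 + 0.5·0.005618 = 0.034909
x=3.000000, y=0.034909: f=0.007331 → y ← 0.034909 + 0.5·0.007331 = 0.038574
x=3.500000, y=0.038574: f=0.009451 → y ← 0.038574 + 0.5·0.009451 = 0.043300
x=4.000000, y=0.043300: f=0.012124 → y ← 0.043300 + 0.5·0.012124 = 0.049361
y(4.5) ≈ 0.0494

0.0494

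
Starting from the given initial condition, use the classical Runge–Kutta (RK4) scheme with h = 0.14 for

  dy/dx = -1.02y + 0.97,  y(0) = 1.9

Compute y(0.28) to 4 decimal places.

RK4: k1 = f(x_n, y_n); k2 = f(x_n + h/2, y_n + (h/2)·k1); k3 = f(x_n + h/2, y_n + (h/2)·k2); k4 = f(x_n + h, y_n + h·k3); y_{n+1} = y_n + (h/6)·(k1 + 2k2 + 2k3 + k4).
x=0.000000, y=1.900000:
  k1 = f(0.000000, 1.900000) = -0.968000
  k2 = f(0.070000, 1.832240) = -0.898885
  k3 = f(0.070000, 1.837078) = -0.903820
  k4 = f(0.140000, 1.773465) = -0.838935
  y ← 1.900000 + (0.14/6)·(k1 + 2k2 + 2k3 + k4) = 1.773712
x=0.140000, y=1.773712:
  k1 = f(0.140000, 1.773712) = -0.839186
  k2 = f(0.210000, 1.714969) = -0.779268
  k3 = f(0.210000, 1.719163) = -0.783546
  k4 = f(0.280000, 1.664015) = -0.727296
  y ← 1.773712 + (0.14/6)·(k1 + 2k2 + 2k3 + k4) = 1.664229
y(0.28) ≈ 1.6642

1.6642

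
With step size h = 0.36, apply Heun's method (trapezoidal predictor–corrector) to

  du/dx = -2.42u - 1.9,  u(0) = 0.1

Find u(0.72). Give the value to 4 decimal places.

Heun: k1 = f(x_n, u_n); k2 = f(x_n + h, u_n + h·k1); u_{n+1} = u_n + (h/2)·(k1 + k2).
x=0.000000, u=0.100000:
  k1 = f(0.000000, 0.100000) = -2.142000
  k2 = f(0.360000, -0.671120) = -0.275890
  u ← 0.100000 + (0.36/2)·(-2.142000 + (-0.275890)) = -0.335220
x=0.360000, u=-0.335220:
  k1 = f(0.360000, -0.335220) = -1.088767
  k2 = f(0.720000, -0.727176) = -0.140233
  u ← -0.335220 + (0.36/2)·(-1.088767 + (-0.140233)) = -0.556440
u(0.72) ≈ -0.5564

-0.5564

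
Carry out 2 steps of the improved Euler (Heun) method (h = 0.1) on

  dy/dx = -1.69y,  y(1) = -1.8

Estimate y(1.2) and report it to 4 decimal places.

-1.2861

Heun: k1 = f(x_n, y_n); k2 = f(x_n + h, y_n + h·k1); y_{n+1} = y_n + (h/2)·(k1 + k2).
x=1.000000, y=-1.800000:
  k1 = f(1.000000, -1.800000) = 3.042000
  k2 = f(1.100000, -1.495800) = 2.527902
  y ← -1.800000 + (0.1/2)·(3.042000 + 2.527902) = -1.521505
x=1.100000, y=-1.521505:
  k1 = f(1.100000, -1.521505) = 2.571343
  k2 = f(1.200000, -1.264371) = 2.136786
  y ← -1.521505 + (0.1/2)·(2.571343 + 2.136786) = -1.286098
y(1.2) ≈ -1.2861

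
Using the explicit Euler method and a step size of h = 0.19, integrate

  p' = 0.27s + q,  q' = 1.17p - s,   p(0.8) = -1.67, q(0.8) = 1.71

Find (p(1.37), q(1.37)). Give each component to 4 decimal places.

Euler on (p,q): p_{n+1} = p_n + h·p', q_{n+1} = q_n + h·q'.
0.800000: (-1.670000, 1.710000); f=(1.926000, -2.753900) → (-1.304060, 1.186759)
0.990000: (-1.304060, 1.186759); f=(1.454059, -2.515750) → (-1.027789, 0.708766)
1.180000: (-1.027789, 0.708766); f=(1.027366, -2.382513) → (-0.832589, 0.256089)
(p(1.37), q(1.37)) ≈ (-0.8326, 0.2561)

-0.8326, 0.2561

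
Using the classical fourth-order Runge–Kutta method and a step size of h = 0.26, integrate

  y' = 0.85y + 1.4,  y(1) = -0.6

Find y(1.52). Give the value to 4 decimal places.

RK4: k1 = f(s_n, y_n); k2 = f(s_n + h/2, y_n + (h/2)·k1); k3 = f(s_n + h/2, y_n + (h/2)·k2); k4 = f(s_n + h, y_n + h·k3); y_{n+1} = y_n + (h/6)·(k1 + 2k2 + 2k3 + k4).
s=1.000000, y=-0.600000:
  k1 = f(1.000000, -0.600000) = 0.890000
  k2 = f(1.130000, -0.484300) = 0.988345
  k3 = f(1.130000, -0.471515) = 0.999212
  k4 = f(1.260000, -0.340205) = 1.110826
  y ← -0.600000 + (0.26/6)·(k1 + 2k2 + 2k3 + k4) = -0.341043
s=1.260000, y=-0.341043:
  k1 = f(1.260000, -0.341043) = 1.110114
  k2 = f(1.390000, -0.196728) = 1.232781
  k3 = f(1.390000, -0.180781) = 1.246336
  k4 = f(1.520000, -0.016995) = 1.385554
  y ← -0.341043 + (0.26/6)·(k1 + 2k2 + 2k3 + k4) = -0.018040
y(1.52) ≈ -0.0180

-0.0180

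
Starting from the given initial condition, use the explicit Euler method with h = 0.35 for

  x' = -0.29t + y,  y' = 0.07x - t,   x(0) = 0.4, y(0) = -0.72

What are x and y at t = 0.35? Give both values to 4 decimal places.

0.1480, -0.7102

Euler on (x,y): x_{n+1} = x_n + h·x', y_{n+1} = y_n + h·y'.
0.000000: (0.400000, -0.720000); f=(-0.720000, 0.028000) → (0.148000, -0.710200)
(x(0.35), y(0.35)) ≈ (0.1480, -0.7102)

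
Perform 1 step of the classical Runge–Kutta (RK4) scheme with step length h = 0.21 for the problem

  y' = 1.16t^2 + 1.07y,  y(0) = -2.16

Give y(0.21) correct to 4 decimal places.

RK4: k1 = f(t_n, y_n); k2 = f(t_n + h/2, y_n + (h/2)·k1); k3 = f(t_n + h/2, y_n + (h/2)·k2); k4 = f(t_n + h, y_n + h·k3); y_{n+1} = y_n + (h/6)·(k1 + 2k2 + 2k3 + k4).
t=0.000000, y=-2.160000:
  k1 = f(0.000000, -2.160000) = -2.311200
  k2 = f(0.105000, -2.402676) = -2.558074
  k3 = f(0.105000, -2.428598) = -2.585811
  k4 = f(0.210000, -2.703020) = -2.841076
  y ← -2.160000 + (0.21/6)·(k1 + 2k2 + 2k3 + k4) = -2.700402
y(0.21) ≈ -2.7004

-2.7004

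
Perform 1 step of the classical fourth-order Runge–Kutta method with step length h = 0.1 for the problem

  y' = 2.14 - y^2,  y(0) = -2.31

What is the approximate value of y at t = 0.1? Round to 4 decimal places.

-2.7217

RK4: k1 = f(t_n, y_n); k2 = f(t_n + h/2, y_n + (h/2)·k1); k3 = f(t_n + h/2, y_n + (h/2)·k2); k4 = f(t_n + h, y_n + h·k3); y_{n+1} = y_n + (h/6)·(k1 + 2k2 + 2k3 + k4).
t=0.000000, y=-2.310000:
  k1 = f(0.000000, -2.310000) = -3.196100
  k2 = f(0.050000, -2.469805) = -3.959937
  k3 = f(0.050000, -2.507997) = -4.150048
  k4 = f(0.100000, -2.725005) = -5.285651
  y ← -2.310000 + (0.1/6)·(k1 + 2k2 + 2k3 + k4) = -2.721695
y(0.1) ≈ -2.7217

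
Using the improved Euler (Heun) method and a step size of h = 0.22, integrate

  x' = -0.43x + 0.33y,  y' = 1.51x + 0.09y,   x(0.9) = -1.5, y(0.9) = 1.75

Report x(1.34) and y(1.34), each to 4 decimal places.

Heun on (x,y): k1 = f(t_n, state_n); k2 = f(t_n + h, state_n + h·k1); state_{n+1} = state_n + (h/2)·(k1 + k2).
0.900000: (-1.500000, 1.750000)
  k1 = (1.222500, -2.107500)
  predictor → (-1.231050, 1.286350)
  k2 = (0.953847, -1.743114)
  → (-1.260602, 1.326432)
1.120000: (-1.260602, 1.326432)
  k1 = (0.979781, -1.784130)
  predictor → (-1.045050, 0.933924)
  k2 = (0.757566, -1.493972)
  → (-1.069494, 0.965841)
(x(1.34), y(1.34)) ≈ (-1.0695, 0.9658)

-1.0695, 0.9658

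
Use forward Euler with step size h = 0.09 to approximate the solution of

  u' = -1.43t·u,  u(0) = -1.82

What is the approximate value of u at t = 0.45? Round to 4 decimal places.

Euler: u_{n+1} = u_n + h·f(t_n, u_n).
t=0.000000, u=-1.820000: f=0.000000 → u ← -1.820000 + 0.09·0.000000 = -1.820000
t=0.090000, u=-1.820000: f=0.234234 → u ← -1.820000 + 0.09·0.234234 = -1.798919
t=0.180000, u=-1.798919: f=0.463042 → u ← -1.798919 + 0.09·0.463042 = -1.757245
t=0.270000, u=-1.757245: f=0.678472 → u ← -1.757245 + 0.09·0.678472 = -1.696183
t=0.360000, u=-1.696183: f=0.873195 → u ← -1.696183 + 0.09·0.873195 = -1.617595
u(0.45) ≈ -1.6176

-1.6176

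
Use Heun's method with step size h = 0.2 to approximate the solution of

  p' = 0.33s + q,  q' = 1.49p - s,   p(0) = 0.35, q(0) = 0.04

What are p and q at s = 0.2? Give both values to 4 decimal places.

Heun on (p,q): k1 = f(s_n, state_n); k2 = f(s_n + h, state_n + h·k1); state_{n+1} = state_n + (h/2)·(k1 + k2).
0.000000: (0.350000, 0.040000)
  k1 = (0.040000, 0.521500)
  predictor → (0.358000, 0.144300)
  k2 = (0.210300, 0.333420)
  → (0.375030, 0.125492)
(p(0.2), q(0.2)) ≈ (0.3750, 0.1255)

0.3750, 0.1255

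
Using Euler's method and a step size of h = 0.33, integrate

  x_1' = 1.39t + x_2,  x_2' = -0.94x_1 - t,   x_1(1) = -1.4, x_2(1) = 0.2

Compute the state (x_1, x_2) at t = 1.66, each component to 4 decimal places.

Euler on (x_1,x_2): x_1_{n+1} = x_1_n + h·x_1', x_2_{n+1} = x_2_n + h·x_2'.
1.000000: (-1.400000, 0.200000); f=(1.590000, 0.316000) → (-0.875300, 0.304280)
1.330000: (-0.875300, 0.304280); f=(2.152980, -0.507218) → (-0.164817, 0.136898)
(x_1(1.66), x_2(1.66)) ≈ (-0.1648, 0.1369)

-0.1648, 0.1369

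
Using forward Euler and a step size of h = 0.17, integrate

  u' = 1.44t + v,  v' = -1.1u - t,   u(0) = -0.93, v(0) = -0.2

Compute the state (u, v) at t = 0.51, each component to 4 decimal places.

-0.8223, 0.2408

Euler on (u,v): u_{n+1} = u_n + h·u', v_{n+1} = v_n + h·v'.
0.000000: (-0.930000, -0.200000); f=(-0.200000, 1.023000) → (-0.964000, -0.026090)
0.170000: (-0.964000, -0.026090); f=(0.218710, 0.890400) → (-0.926819, 0.125278)
0.340000: (-0.926819, 0.125278); f=(0.614878, 0.679501) → (-0.822290, 0.240793)
(u(0.51), v(0.51)) ≈ (-0.8223, 0.2408)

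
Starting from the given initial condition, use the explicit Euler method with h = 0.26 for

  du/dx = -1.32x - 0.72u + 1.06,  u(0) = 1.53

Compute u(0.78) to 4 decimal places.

1.2523

Euler: u_{n+1} = u_n + h·f(x_n, u_n).
x=0.000000, u=1.530000: f=-0.041600 → u ← 1.530000 + 0.26·(-0.041600) = 1.519184
x=0.260000, u=1.519184: f=-0.377012 → u ← 1.519184 + 0.26·(-0.377012) = 1.421161
x=0.520000, u=1.421161: f=-0.649636 → u ← 1.421161 + 0.26·(-0.649636) = 1.252255
u(0.78) ≈ 1.2523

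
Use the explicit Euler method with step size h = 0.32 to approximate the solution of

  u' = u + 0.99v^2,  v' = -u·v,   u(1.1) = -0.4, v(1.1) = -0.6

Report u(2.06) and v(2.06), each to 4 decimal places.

-0.3436, -0.8649

Euler on (u,v): u_{n+1} = u_n + h·u', v_{n+1} = v_n + h·v'.
1.100000: (-0.400000, -0.600000); f=(-0.043600, -0.240000) → (-0.413952, -0.676800)
1.420000: (-0.413952, -0.676800); f=(0.039526, -0.280163) → (-0.401304, -0.766452)
1.740000: (-0.401304, -0.766452); f=(0.180270, -0.307580) → (-0.343617, -0.864878)
(u(2.06), v(2.06)) ≈ (-0.3436, -0.8649)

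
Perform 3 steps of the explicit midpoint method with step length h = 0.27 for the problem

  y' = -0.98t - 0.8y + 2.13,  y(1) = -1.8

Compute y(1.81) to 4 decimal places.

-0.5328

Midpoint: k1 = f(t_n, y_n); k2 = f(t_n + h/2, y_n + (h/2)·k1); y_{n+1} = y_n + h·k2.
t=1.000000, y=-1.800000:
  k1 = f(1.000000, -1.800000) = 2.590000
  k2 = f(1.135000, -1.450350) = 2.177980
  y ← -1.800000 + 0.27·2.177980 = -1.211945
t=1.270000, y=-1.211945:
  k1 = f(1.270000, -1.211945) = 1.854956
  k2 = f(1.405000, -0.961526) = 1.522321
  y ← -1.211945 + 0.27·1.522321 = -0.800919
t=1.540000, y=-0.800919:
  k1 = f(1.540000, -0.800919) = 1.261535
  k2 = f(1.675000, -0.630611) = 0.992989
  y ← -0.800919 + 0.27·0.992989 = -0.532812
y(1.81) ≈ -0.5328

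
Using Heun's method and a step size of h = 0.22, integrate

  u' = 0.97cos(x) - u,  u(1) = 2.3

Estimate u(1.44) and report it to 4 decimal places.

1.5957

Heun: k1 = f(x_n, u_n); k2 = f(x_n + h, u_n + h·k1); u_{n+1} = u_n + (h/2)·(k1 + k2).
x=1.000000, u=2.300000:
  k1 = f(1.000000, 2.300000) = -1.775907
  k2 = f(1.220000, 1.909301) = -1.575964
  u ← 2.300000 + (0.22/2)·(-1.775907 + (-1.575964)) = 1.931294
x=1.220000, u=1.931294:
  k1 = f(1.220000, 1.931294) = -1.597958
  k2 = f(1.440000, 1.579743) = -1.453232
  u ← 1.931294 + (0.22/2)·(-1.597958 + (-1.453232)) = 1.595663
u(1.44) ≈ 1.5957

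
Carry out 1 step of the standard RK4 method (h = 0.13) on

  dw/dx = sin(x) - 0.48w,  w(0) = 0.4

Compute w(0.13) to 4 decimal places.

RK4: k1 = f(x_n, w_n); k2 = f(x_n + h/2, w_n + (h/2)·k1); k3 = f(x_n + h/2, w_n + (h/2)·k2); k4 = f(x_n + h, w_n + h·k3); w_{n+1} = w_n + (h/6)·(k1 + 2k2 + 2k3 + k4).
x=0.000000, w=0.400000:
  k1 = f(0.000000, 0.400000) = -0.192000
  k2 = f(0.065000, 0.387520) = -0.121055
  k3 = f(0.065000, 0.392131) = -0.123269
  k4 = f(0.130000, 0.383975) = -0.054674
  w ← 0.400000 + (0.13/6)·(k1 + 2k2 + 2k3 + k4) = 0.384068
w(0.13) ≈ 0.3841

0.3841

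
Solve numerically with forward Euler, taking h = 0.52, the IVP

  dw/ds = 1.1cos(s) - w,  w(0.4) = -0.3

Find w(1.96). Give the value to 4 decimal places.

0.3291

Euler: w_{n+1} = w_n + h·f(s_n, w_n).
s=0.400000, w=-0.300000: f=1.313167 → w ← -0.300000 + 0.52·1.313167 = 0.382847
s=0.920000, w=0.382847: f=0.283555 → w ← 0.382847 + 0.52·0.283555 = 0.530296
s=1.440000, w=0.530296: f=-0.386830 → w ← 0.530296 + 0.52·(-0.386830) = 0.329144
w(1.96) ≈ 0.3291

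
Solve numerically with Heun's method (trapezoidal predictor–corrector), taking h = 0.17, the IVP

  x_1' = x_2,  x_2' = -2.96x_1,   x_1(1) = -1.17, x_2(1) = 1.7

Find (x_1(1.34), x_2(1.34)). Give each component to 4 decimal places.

-0.4187, 2.5394

Heun on (x_1,x_2): k1 = f(t_n, state_n); k2 = f(t_n + h, state_n + h·k1); state_{n+1} = state_n + (h/2)·(k1 + k2).
1.000000: (-1.170000, 1.700000)
  k1 = (1.700000, 3.463200)
  predictor → (-0.881000, 2.288744)
  k2 = (2.288744, 2.607760)
  → (-0.830957, 2.216032)
1.170000: (-0.830957, 2.216032)
  k1 = (2.216032, 2.459632)
  predictor → (-0.454231, 2.634169)
  k2 = (2.634169, 1.344525)
  → (-0.418690, 2.539385)
(x_1(1.34), x_2(1.34)) ≈ (-0.4187, 2.5394)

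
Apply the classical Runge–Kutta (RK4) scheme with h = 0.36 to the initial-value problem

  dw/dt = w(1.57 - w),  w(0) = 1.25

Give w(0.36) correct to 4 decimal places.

1.3706

RK4: k1 = f(t_n, w_n); k2 = f(t_n + h/2, w_n + (h/2)·k1); k3 = f(t_n + h/2, w_n + (h/2)·k2); k4 = f(t_n + h, w_n + h·k3); w_{n+1} = w_n + (h/6)·(k1 + 2k2 + 2k3 + k4).
t=0.000000, w=1.250000:
  k1 = f(0.000000, 1.250000) = 0.400000
  k2 = f(0.180000, 1.322000) = 0.327856
  k3 = f(0.180000, 1.309014) = 0.341634
  k4 = f(0.360000, 1.372988) = 0.270495
  w ← 1.250000 + (0.36/6)·(k1 + 2k2 + 2k3 + k4) = 1.370569
w(0.36) ≈ 1.3706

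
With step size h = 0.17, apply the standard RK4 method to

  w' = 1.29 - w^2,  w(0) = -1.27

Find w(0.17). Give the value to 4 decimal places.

-1.3389

RK4: k1 = f(s_n, w_n); k2 = f(s_n + h/2, w_n + (h/2)·k1); k3 = f(s_n + h/2, w_n + (h/2)·k2); k4 = f(s_n + h, w_n + h·k3); w_{n+1} = w_n + (h/6)·(k1 + 2k2 + 2k3 + k4).
s=0.000000, w=-1.270000:
  k1 = f(0.000000, -1.270000) = -0.322900
  k2 = f(0.085000, -1.297446) = -0.393367
  k3 = f(0.085000, -1.303436) = -0.408946
  k4 = f(0.170000, -1.339521) = -0.504316
  w ← -1.270000 + (0.17/6)·(k1 + 2k2 + 2k3 + k4) = -1.338902
w(0.17) ≈ -1.3389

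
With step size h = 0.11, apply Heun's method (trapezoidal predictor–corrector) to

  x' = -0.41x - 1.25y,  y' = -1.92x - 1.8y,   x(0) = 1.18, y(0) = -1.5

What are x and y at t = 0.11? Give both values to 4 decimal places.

Heun on (x,y): k1 = f(t_n, state_n); k2 = f(t_n + h, state_n + h·k1); state_{n+1} = state_n + (h/2)·(k1 + k2).
0.000000: (1.180000, -1.500000)
  k1 = (1.391200, 0.434400)
  predictor → (1.333032, -1.452216)
  k2 = (1.268727, 0.054567)
  → (1.326296, -1.473107)
(x(0.11), y(0.11)) ≈ (1.3263, -1.4731)

1.3263, -1.4731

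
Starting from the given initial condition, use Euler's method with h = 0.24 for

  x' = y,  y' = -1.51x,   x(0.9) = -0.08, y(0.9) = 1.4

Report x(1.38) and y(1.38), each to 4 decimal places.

0.5990, 1.3362

Euler on (x,y): x_{n+1} = x_n + h·x', y_{n+1} = y_n + h·y'.
0.900000: (-0.080000, 1.400000); f=(1.400000, 0.120800) → (0.256000, 1.428992)
1.140000: (0.256000, 1.428992); f=(1.428992, -0.386560) → (0.598958, 1.336218)
(x(1.38), y(1.38)) ≈ (0.5990, 1.3362)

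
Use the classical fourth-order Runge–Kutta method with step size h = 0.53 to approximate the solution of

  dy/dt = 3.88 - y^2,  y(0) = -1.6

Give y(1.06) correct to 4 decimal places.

1.4172

RK4: k1 = f(t_n, y_n); k2 = f(t_n + h/2, y_n + (h/2)·k1); k3 = f(t_n + h/2, y_n + (h/2)·k2); k4 = f(t_n + h, y_n + h·k3); y_{n+1} = y_n + (h/6)·(k1 + 2k2 + 2k3 + k4).
t=0.000000, y=-1.600000:
  k1 = f(0.000000, -1.600000) = 1.320000
  k2 = f(0.265000, -1.250200) = 2.317000
  k3 = f(0.265000, -0.985995) = 2.907814
  k4 = f(0.530000, -0.058859) = 3.876536
  y ← -1.600000 + (0.53/6)·(k1 + 2k2 + 2k3 + k4) = -0.217922
t=0.530000, y=-0.217922:
  k1 = f(0.530000, -0.217922) = 3.832510
  k2 = f(0.795000, 0.797693) = 3.243686
  k3 = f(0.795000, 0.641655) = 3.468279
  k4 = f(1.060000, 1.620266) = 1.254739
  y ← -0.217922 + (0.53/6)·(k1 + 2k2 + 2k3 + k4) = 1.417232
y(1.06) ≈ 1.4172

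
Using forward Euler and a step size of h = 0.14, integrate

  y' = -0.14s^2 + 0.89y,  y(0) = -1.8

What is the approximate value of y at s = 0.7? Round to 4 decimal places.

-3.2504

Euler: y_{n+1} = y_n + h·f(s_n, y_n).
s=0.000000, y=-1.800000: f=-1.602000 → y ← -1.800000 + 0.14·(-1.602000) = -2.024280
s=0.140000, y=-2.024280: f=-1.804353 → y ← -2.024280 + 0.14·(-1.804353) = -2.276889
s=0.280000, y=-2.276889: f=-2.037408 → y ← -2.276889 + 0.14·(-2.037408) = -2.562127
s=0.420000, y=-2.562127: f=-2.304989 → y ← -2.562127 + 0.14·(-2.304989) = -2.884825
s=0.560000, y=-2.884825: f=-2.611398 → y ← -2.884825 + 0.14·(-2.611398) = -3.250421
y(0.7) ≈ -3.2504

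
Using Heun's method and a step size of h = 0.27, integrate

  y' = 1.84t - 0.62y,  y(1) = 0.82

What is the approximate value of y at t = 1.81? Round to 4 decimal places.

Heun: k1 = f(t_n, y_n); k2 = f(t_n + h, y_n + h·k1); y_{n+1} = y_n + (h/2)·(k1 + k2).
t=1.000000, y=0.820000:
  k1 = f(1.000000, 0.820000) = 1.331600
  k2 = f(1.270000, 1.179532) = 1.605490
  y ← 0.820000 + (0.27/2)·(1.331600 + 1.605490) = 1.216507
t=1.270000, y=1.216507:
  k1 = f(1.270000, 1.216507) = 1.582566
  k2 = f(1.540000, 1.643800) = 1.814444
  y ← 1.216507 + (0.27/2)·(1.582566 + 1.814444) = 1.675103
t=1.540000, y=1.675103:
  k1 = f(1.540000, 1.675103) = 1.795036
  k2 = f(1.810000, 2.159763) = 1.991347
  y ← 1.675103 + (0.27/2)·(1.795036 + 1.991347) = 2.186265
y(1.81) ≈ 2.1863

2.1863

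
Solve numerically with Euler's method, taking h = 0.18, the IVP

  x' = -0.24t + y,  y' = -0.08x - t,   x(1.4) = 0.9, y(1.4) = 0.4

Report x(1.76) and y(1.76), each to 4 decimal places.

Euler on (x,y): x_{n+1} = x_n + h·x', y_{n+1} = y_n + h·y'.
1.400000: (0.900000, 0.400000); f=(0.064000, -1.472000) → (0.911520, 0.135040)
1.580000: (0.911520, 0.135040); f=(-0.244160, -1.652922) → (0.867571, -0.162486)
(x(1.76), y(1.76)) ≈ (0.8676, -0.1625)

0.8676, -0.1625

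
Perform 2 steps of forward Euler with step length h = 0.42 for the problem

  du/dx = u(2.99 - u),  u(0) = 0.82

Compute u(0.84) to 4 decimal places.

Euler: u_{n+1} = u_n + h·f(x_n, u_n).
x=0.000000, u=0.820000: f=1.779400 → u ← 0.820000 + 0.42·1.779400 = 1.567348
x=0.420000, u=1.567348: f=2.229791 → u ← 1.567348 + 0.42·2.229791 = 2.503860
u(0.84) ≈ 2.5039

2.5039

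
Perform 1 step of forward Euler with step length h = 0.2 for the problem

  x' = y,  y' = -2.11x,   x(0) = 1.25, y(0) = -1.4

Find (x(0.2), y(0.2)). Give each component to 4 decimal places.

0.9700, -1.9275

Euler on (x,y): x_{n+1} = x_n + h·x', y_{n+1} = y_n + h·y'.
0.000000: (1.250000, -1.400000); f=(-1.400000, -2.637500) → (0.970000, -1.927500)
(x(0.2), y(0.2)) ≈ (0.9700, -1.9275)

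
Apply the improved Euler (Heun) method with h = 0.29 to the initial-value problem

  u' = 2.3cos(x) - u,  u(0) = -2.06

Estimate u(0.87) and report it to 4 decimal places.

Heun: k1 = f(x_n, u_n); k2 = f(x_n + h, u_n + h·k1); u_{n+1} = u_n + (h/2)·(k1 + k2).
x=0.000000, u=-2.060000:
  k1 = f(0.000000, -2.060000) = 4.360000
  k2 = f(0.290000, -0.795600) = 2.999561
  u ← -2.060000 + (0.29/2)·(4.360000 + 2.999561) = -0.992864
x=0.290000, u=-0.992864:
  k1 = f(0.290000, -0.992864) = 3.196825
  k2 = f(0.580000, -0.065785) = 1.989649
  u ← -0.992864 + (0.29/2)·(3.196825 + 1.989649) = -0.240825
x=0.580000, u=-0.240825:
  k1 = f(0.580000, -0.240825) = 2.164689
  k2 = f(0.870000, 0.386935) = 1.096166
  u ← -0.240825 + (0.29/2)·(2.164689 + 1.096166) = 0.231999
u(0.87) ≈ 0.2320

0.2320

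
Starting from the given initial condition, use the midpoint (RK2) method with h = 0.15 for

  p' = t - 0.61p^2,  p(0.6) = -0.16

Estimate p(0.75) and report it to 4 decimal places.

Midpoint: k1 = f(t_n, p_n); k2 = f(t_n + h/2, p_n + (h/2)·k1); p_{n+1} = p_n + h·k2.
t=0.600000, p=-0.160000:
  k1 = f(0.600000, -0.160000) = 0.584384
  k2 = f(0.675000, -0.116171) = 0.666768
  p ← -0.160000 + 0.15·0.666768 = -0.059985
p(0.75) ≈ -0.0600

-0.0600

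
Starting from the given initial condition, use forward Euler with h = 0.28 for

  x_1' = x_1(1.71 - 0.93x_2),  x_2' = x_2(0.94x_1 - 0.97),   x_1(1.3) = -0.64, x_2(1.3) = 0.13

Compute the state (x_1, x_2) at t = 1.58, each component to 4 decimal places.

Euler on (x_1,x_2): x_1_{n+1} = x_1_n + h·x_1', x_2_{n+1} = x_2_n + h·x_2'.
1.300000: (-0.640000, 0.130000); f=(-1.017024, -0.204308) → (-0.924767, 0.072794)
(x_1(1.58), x_2(1.58)) ≈ (-0.9248, 0.0728)

-0.9248, 0.0728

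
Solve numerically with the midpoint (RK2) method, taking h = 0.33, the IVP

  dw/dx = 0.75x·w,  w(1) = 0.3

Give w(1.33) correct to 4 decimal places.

0.3972

Midpoint: k1 = f(x_n, w_n); k2 = f(x_n + h/2, w_n + (h/2)·k1); w_{n+1} = w_n + h·k2.
x=1.000000, w=0.300000:
  k1 = f(1.000000, 0.300000) = 0.225000
  k2 = f(1.165000, 0.337125) = 0.294563
  w ← 0.300000 + 0.33·0.294563 = 0.397206
w(1.33) ≈ 0.3972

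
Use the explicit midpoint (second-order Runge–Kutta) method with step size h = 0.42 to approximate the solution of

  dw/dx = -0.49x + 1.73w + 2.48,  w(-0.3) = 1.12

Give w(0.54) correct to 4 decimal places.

8.6892

Midpoint: k1 = f(x_n, w_n); k2 = f(x_n + h/2, w_n + (h/2)·k1); w_{n+1} = w_n + h·k2.
x=-0.300000, w=1.120000:
  k1 = f(-0.300000, 1.120000) = 4.564600
  k2 = f(-0.090000, 2.078566) = 6.120019
  w ← 1.120000 + 0.42·6.120019 = 3.690408
x=0.120000, w=3.690408:
  k1 = f(0.120000, 3.690408) = 8.805606
  k2 = f(0.330000, 5.539585) = 11.901783
  w ← 3.690408 + 0.42·11.901783 = 8.689157
w(0.54) ≈ 8.6892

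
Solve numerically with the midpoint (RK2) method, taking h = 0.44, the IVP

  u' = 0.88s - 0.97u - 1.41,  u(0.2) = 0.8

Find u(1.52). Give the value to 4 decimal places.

-0.1284

Midpoint: k1 = f(s_n, u_n); k2 = f(s_n + h/2, u_n + (h/2)·k1); u_{n+1} = u_n + h·k2.
s=0.200000, u=0.800000:
  k1 = f(0.200000, 0.800000) = -2.010000
  k2 = f(0.420000, 0.357800) = -1.387466
  u ← 0.800000 + 0.44·(-1.387466) = 0.189515
s=0.640000, u=0.189515:
  k1 = f(0.640000, 0.189515) = -1.030630
  k2 = f(0.860000, -0.037224) = -0.617093
  u ← 0.189515 + 0.44·(-0.617093) = -0.082006
s=1.080000, u=-0.082006:
  k1 = f(1.080000, -0.082006) = -0.380054
  k2 = f(1.300000, -0.165618) = -0.105351
  u ← -0.082006 + 0.44·(-0.105351) = -0.128360
u(1.52) ≈ -0.1284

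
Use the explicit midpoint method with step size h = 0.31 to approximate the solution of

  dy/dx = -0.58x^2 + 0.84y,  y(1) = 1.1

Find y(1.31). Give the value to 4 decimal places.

Midpoint: k1 = f(x_n, y_n); k2 = f(x_n + h/2, y_n + (h/2)·k1); y_{n+1} = y_n + h·k2.
x=1.000000, y=1.100000:
  k1 = f(1.000000, 1.100000) = 0.344000
  k2 = f(1.155000, 1.153320) = 0.195054
  y ← 1.100000 + 0.31·0.195054 = 1.160467
y(1.31) ≈ 1.1605

1.1605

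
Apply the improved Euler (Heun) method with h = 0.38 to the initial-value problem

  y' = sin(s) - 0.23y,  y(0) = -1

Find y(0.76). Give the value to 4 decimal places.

Heun: k1 = f(s_n, y_n); k2 = f(s_n + h, y_n + h·k1); y_{n+1} = y_n + (h/2)·(k1 + k2).
s=0.000000, y=-1.000000:
  k1 = f(0.000000, -1.000000) = 0.230000
  k2 = f(0.380000, -0.912600) = 0.580818
  y ← -1.000000 + (0.38/2)·(0.230000 + 0.580818) = -0.845944
s=0.380000, y=-0.845944:
  k1 = f(0.380000, -0.845944) = 0.565488
  k2 = f(0.760000, -0.631059) = 0.834065
  y ← -0.845944 + (0.38/2)·(0.565488 + 0.834065) = -0.580029
y(0.76) ≈ -0.5800

-0.5800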